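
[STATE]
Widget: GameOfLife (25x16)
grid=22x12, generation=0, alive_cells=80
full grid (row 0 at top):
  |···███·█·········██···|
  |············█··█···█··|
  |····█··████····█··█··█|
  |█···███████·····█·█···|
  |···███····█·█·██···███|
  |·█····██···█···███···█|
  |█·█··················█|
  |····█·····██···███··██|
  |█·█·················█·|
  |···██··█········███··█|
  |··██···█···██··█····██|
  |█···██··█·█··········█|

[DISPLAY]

Gen: 0                   
···███·█·········██···   
············█··█···█··   
····█··████····█··█··█   
█···███████·····█·█···   
···███····█·█·██···███   
·█····██···█···███···█   
█·█··················█   
····█·····██···███··██   
█·█·················█·   
···██··█········███··█   
··██···█···██··█····██   
█···██··█·█··········█   
                         
                         
                         


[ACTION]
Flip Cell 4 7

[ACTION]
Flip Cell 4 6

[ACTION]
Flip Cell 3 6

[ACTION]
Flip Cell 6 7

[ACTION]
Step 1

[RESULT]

Gen: 1                   
····█·············█···   
···█·███·█······██·█··   
····████··██···█████··   
··············█·███··█   
···█······█···█···████   
·████···█··█··███····█   
·█····██··██·········█   
···█············█···██   
····█··········█··███·   
·█··█···········██·█·█   
··█··████··█····██··██   
···██······█········██   
                         
                         
                         


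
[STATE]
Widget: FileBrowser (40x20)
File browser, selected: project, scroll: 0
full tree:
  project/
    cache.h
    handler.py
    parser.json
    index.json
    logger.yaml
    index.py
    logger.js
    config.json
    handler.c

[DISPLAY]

> [-] project/                          
    cache.h                             
    handler.py                          
    parser.json                         
    index.json                          
    logger.yaml                         
    index.py                            
    logger.js                           
    config.json                         
    handler.c                           
                                        
                                        
                                        
                                        
                                        
                                        
                                        
                                        
                                        
                                        


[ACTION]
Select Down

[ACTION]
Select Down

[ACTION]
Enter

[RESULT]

  [-] project/                          
    cache.h                             
  > handler.py                          
    parser.json                         
    index.json                          
    logger.yaml                         
    index.py                            
    logger.js                           
    config.json                         
    handler.c                           
                                        
                                        
                                        
                                        
                                        
                                        
                                        
                                        
                                        
                                        


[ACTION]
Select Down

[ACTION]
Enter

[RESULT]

  [-] project/                          
    cache.h                             
    handler.py                          
  > parser.json                         
    index.json                          
    logger.yaml                         
    index.py                            
    logger.js                           
    config.json                         
    handler.c                           
                                        
                                        
                                        
                                        
                                        
                                        
                                        
                                        
                                        
                                        


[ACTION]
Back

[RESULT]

> [+] project/                          
                                        
                                        
                                        
                                        
                                        
                                        
                                        
                                        
                                        
                                        
                                        
                                        
                                        
                                        
                                        
                                        
                                        
                                        
                                        


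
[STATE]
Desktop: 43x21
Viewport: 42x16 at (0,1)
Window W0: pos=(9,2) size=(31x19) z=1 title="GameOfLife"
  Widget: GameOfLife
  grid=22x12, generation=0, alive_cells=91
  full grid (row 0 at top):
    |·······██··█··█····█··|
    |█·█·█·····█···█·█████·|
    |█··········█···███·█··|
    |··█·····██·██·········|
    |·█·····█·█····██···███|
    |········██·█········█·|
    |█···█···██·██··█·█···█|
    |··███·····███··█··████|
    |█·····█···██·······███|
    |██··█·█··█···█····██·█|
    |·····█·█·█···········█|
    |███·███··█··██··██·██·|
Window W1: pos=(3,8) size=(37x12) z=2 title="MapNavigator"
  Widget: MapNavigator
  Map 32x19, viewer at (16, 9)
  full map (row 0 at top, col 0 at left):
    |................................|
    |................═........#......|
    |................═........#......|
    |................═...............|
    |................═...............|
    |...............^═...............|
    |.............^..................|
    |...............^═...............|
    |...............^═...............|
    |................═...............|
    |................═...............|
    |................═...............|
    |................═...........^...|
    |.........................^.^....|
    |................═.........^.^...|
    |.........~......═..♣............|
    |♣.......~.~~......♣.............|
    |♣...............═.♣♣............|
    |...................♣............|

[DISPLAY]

                                          
         ┏━━━━━━━━━━━━━━━━━━━━━━━━━━━━━┓  
         ┃ GameOfLife                  ┃  
         ┠─────────────────────────────┨  
         ┃Gen: 0                       ┃  
         ┃·······██··█··█····█··       ┃  
         ┃█·█·█·····█···█·█████·       ┃  
   ┏━━━━━━━━━━━━━━━━━━━━━━━━━━━━━━━━━━━┓  
   ┃ MapNavigator                      ┃  
   ┠───────────────────────────────────┨  
   ┃ ...............^═...............  ┃  
   ┃ .............^..................  ┃  
   ┃ ...............^═...............  ┃  
   ┃ ...............^═...............  ┃  
   ┃ ................@...............  ┃  
   ┃ ................═...............  ┃  


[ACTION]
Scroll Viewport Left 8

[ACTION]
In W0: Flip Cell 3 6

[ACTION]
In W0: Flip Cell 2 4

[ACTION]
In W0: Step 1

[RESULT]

                                          
         ┏━━━━━━━━━━━━━━━━━━━━━━━━━━━━━┓  
         ┃ GameOfLife                  ┃  
         ┠─────────────────────────────┨  
         ┃Gen: 1                       ┃  
         ┃···············█·█·██·       ┃  
         ┃·█·█······██··█·····█·       ┃  
   ┏━━━━━━━━━━━━━━━━━━━━━━━━━━━━━━━━━━━┓  
   ┃ MapNavigator                      ┃  
   ┠───────────────────────────────────┨  
   ┃ ...............^═...............  ┃  
   ┃ .............^..................  ┃  
   ┃ ...............^═...............  ┃  
   ┃ ...............^═...............  ┃  
   ┃ ................@...............  ┃  
   ┃ ................═...............  ┃  


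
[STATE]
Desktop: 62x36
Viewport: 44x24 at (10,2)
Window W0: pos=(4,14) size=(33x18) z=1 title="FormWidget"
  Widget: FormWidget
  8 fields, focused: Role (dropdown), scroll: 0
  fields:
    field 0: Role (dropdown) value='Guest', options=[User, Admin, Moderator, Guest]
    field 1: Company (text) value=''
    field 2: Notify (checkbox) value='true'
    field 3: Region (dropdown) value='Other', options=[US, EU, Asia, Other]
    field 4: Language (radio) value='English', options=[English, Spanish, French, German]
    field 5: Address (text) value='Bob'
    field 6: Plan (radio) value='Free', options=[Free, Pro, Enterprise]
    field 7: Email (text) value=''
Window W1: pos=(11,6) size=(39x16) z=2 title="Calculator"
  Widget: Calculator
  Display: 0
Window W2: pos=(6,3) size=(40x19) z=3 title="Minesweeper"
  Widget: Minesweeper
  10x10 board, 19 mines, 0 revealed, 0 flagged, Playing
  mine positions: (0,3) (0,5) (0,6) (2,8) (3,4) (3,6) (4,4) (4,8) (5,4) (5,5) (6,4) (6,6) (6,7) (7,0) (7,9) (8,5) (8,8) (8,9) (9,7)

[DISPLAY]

                                            
━━━━━━━━━━━━━━━━━━━━━━━━━━━━━━━━━━━┓        
nesweeper                          ┃        
───────────────────────────────────┨        
■■■■■■■                            ┃━━━┓    
■■■■■■■                            ┃   ┃    
■■■■■■■                            ┃───┨    
■■■■■■■                            ┃  0┃    
■■■■■■■                            ┃   ┃    
■■■■■■■                            ┃   ┃    
■■■■■■■                            ┃   ┃    
■■■■■■■                            ┃   ┃    
■■■■■■■                            ┃   ┃    
■■■■■■■                            ┃   ┃    
                                   ┃   ┃    
                                   ┃   ┃    
                                   ┃   ┃    
                                   ┃   ┃    
                                   ┃   ┃    
━━━━━━━━━━━━━━━━━━━━━━━━━━━━━━━━━━━┛━━━┛    
ress:    [Bob            ]┃                 
n:       (●) Free  ( ) Pro┃                 
il:      [               ]┃                 
                          ┃                 


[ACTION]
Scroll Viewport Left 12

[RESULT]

                                            
      ┏━━━━━━━━━━━━━━━━━━━━━━━━━━━━━━━━━━━━━
      ┃ Minesweeper                         
      ┠─────────────────────────────────────
      ┃■■■■■■■■■■                           
      ┃■■■■■■■■■■                           
      ┃■■■■■■■■■■                           
      ┃■■■■■■■■■■                           
      ┃■■■■■■■■■■                           
      ┃■■■■■■■■■■                           
      ┃■■■■■■■■■■                           
      ┃■■■■■■■■■■                           
    ┏━┃■■■■■■■■■■                           
    ┃ ┃■■■■■■■■■■                           
    ┠─┃                                     
    ┃>┃                                     
    ┃ ┃                                     
    ┃ ┃                                     
    ┃ ┃                                     
    ┃ ┗━━━━━━━━━━━━━━━━━━━━━━━━━━━━━━━━━━━━━
    ┃  Address:    [Bob            ]┃       
    ┃  Plan:       (●) Free  ( ) Pro┃       
    ┃  Email:      [               ]┃       
    ┃                               ┃       


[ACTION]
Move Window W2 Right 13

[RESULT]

                                            
                   ┏━━━━━━━━━━━━━━━━━━━━━━━━
                   ┃ Minesweeper            
                   ┠────────────────────────
           ┏━━━━━━━┃■■■■■■■■■■              
           ┃ Calcul┃■■■■■■■■■■              
           ┠───────┃■■■■■■■■■■              
           ┃       ┃■■■■■■■■■■              
           ┃┌───┬──┃■■■■■■■■■■              
           ┃│ 7 │ 8┃■■■■■■■■■■              
           ┃├───┼──┃■■■■■■■■■■              
           ┃│ 4 │ 5┃■■■■■■■■■■              
    ┏━━━━━━┃├───┼──┃■■■■■■■■■■              
    ┃ FormW┃│ 1 │ 2┃■■■■■■■■■■              
    ┠──────┃├───┼──┃                        
    ┃> Role┃│ 0 │ .┃                        
    ┃  Comp┃├───┼──┃                        
    ┃  Noti┃│ C │ M┃                        
    ┃  Regi┃└───┴──┃                        
    ┃  Lang┗━━━━━━━┗━━━━━━━━━━━━━━━━━━━━━━━━
    ┃  Address:    [Bob            ]┃       
    ┃  Plan:       (●) Free  ( ) Pro┃       
    ┃  Email:      [               ]┃       
    ┃                               ┃       


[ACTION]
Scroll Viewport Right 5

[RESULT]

                                            
              ┏━━━━━━━━━━━━━━━━━━━━━━━━━━━━━
              ┃ Minesweeper                 
              ┠─────────────────────────────
      ┏━━━━━━━┃■■■■■■■■■■                   
      ┃ Calcul┃■■■■■■■■■■                   
      ┠───────┃■■■■■■■■■■                   
      ┃       ┃■■■■■■■■■■                   
      ┃┌───┬──┃■■■■■■■■■■                   
      ┃│ 7 │ 8┃■■■■■■■■■■                   
      ┃├───┼──┃■■■■■■■■■■                   
      ┃│ 4 │ 5┃■■■■■■■■■■                   
━━━━━━┃├───┼──┃■■■■■■■■■■                   
 FormW┃│ 1 │ 2┃■■■■■■■■■■                   
──────┃├───┼──┃                             
> Role┃│ 0 │ .┃                             
  Comp┃├───┼──┃                             
  Noti┃│ C │ M┃                             
  Regi┃└───┴──┃                             
  Lang┗━━━━━━━┗━━━━━━━━━━━━━━━━━━━━━━━━━━━━━
  Address:    [Bob            ]┃            
  Plan:       (●) Free  ( ) Pro┃            
  Email:      [               ]┃            
                               ┃            


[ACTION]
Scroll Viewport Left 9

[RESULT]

                                            
                   ┏━━━━━━━━━━━━━━━━━━━━━━━━
                   ┃ Minesweeper            
                   ┠────────────────────────
           ┏━━━━━━━┃■■■■■■■■■■              
           ┃ Calcul┃■■■■■■■■■■              
           ┠───────┃■■■■■■■■■■              
           ┃       ┃■■■■■■■■■■              
           ┃┌───┬──┃■■■■■■■■■■              
           ┃│ 7 │ 8┃■■■■■■■■■■              
           ┃├───┼──┃■■■■■■■■■■              
           ┃│ 4 │ 5┃■■■■■■■■■■              
    ┏━━━━━━┃├───┼──┃■■■■■■■■■■              
    ┃ FormW┃│ 1 │ 2┃■■■■■■■■■■              
    ┠──────┃├───┼──┃                        
    ┃> Role┃│ 0 │ .┃                        
    ┃  Comp┃├───┼──┃                        
    ┃  Noti┃│ C │ M┃                        
    ┃  Regi┃└───┴──┃                        
    ┃  Lang┗━━━━━━━┗━━━━━━━━━━━━━━━━━━━━━━━━
    ┃  Address:    [Bob            ]┃       
    ┃  Plan:       (●) Free  ( ) Pro┃       
    ┃  Email:      [               ]┃       
    ┃                               ┃       


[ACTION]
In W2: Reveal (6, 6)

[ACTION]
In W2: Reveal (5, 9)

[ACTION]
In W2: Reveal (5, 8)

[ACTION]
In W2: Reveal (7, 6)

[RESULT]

                                            
                   ┏━━━━━━━━━━━━━━━━━━━━━━━━
                   ┃ Minesweeper            
                   ┠────────────────────────
           ┏━━━━━━━┃■■■✹■✹✹■■■              
           ┃ Calcul┃■■■■■■■■■■              
           ┠───────┃■■■■■■■■✹■              
           ┃       ┃■■■■✹■✹■■■              
           ┃┌───┬──┃■■■■✹■■■✹■              
           ┃│ 7 │ 8┃■■■■✹✹■■■■              
           ┃├───┼──┃■■■■✹■✹✹■■              
           ┃│ 4 │ 5┃✹■■■■■■■■✹              
    ┏━━━━━━┃├───┼──┃■■■■■✹■■✹✹              
    ┃ FormW┃│ 1 │ 2┃■■■■■■■✹■■              
    ┠──────┃├───┼──┃                        
    ┃> Role┃│ 0 │ .┃                        
    ┃  Comp┃├───┼──┃                        
    ┃  Noti┃│ C │ M┃                        
    ┃  Regi┃└───┴──┃                        
    ┃  Lang┗━━━━━━━┗━━━━━━━━━━━━━━━━━━━━━━━━
    ┃  Address:    [Bob            ]┃       
    ┃  Plan:       (●) Free  ( ) Pro┃       
    ┃  Email:      [               ]┃       
    ┃                               ┃       


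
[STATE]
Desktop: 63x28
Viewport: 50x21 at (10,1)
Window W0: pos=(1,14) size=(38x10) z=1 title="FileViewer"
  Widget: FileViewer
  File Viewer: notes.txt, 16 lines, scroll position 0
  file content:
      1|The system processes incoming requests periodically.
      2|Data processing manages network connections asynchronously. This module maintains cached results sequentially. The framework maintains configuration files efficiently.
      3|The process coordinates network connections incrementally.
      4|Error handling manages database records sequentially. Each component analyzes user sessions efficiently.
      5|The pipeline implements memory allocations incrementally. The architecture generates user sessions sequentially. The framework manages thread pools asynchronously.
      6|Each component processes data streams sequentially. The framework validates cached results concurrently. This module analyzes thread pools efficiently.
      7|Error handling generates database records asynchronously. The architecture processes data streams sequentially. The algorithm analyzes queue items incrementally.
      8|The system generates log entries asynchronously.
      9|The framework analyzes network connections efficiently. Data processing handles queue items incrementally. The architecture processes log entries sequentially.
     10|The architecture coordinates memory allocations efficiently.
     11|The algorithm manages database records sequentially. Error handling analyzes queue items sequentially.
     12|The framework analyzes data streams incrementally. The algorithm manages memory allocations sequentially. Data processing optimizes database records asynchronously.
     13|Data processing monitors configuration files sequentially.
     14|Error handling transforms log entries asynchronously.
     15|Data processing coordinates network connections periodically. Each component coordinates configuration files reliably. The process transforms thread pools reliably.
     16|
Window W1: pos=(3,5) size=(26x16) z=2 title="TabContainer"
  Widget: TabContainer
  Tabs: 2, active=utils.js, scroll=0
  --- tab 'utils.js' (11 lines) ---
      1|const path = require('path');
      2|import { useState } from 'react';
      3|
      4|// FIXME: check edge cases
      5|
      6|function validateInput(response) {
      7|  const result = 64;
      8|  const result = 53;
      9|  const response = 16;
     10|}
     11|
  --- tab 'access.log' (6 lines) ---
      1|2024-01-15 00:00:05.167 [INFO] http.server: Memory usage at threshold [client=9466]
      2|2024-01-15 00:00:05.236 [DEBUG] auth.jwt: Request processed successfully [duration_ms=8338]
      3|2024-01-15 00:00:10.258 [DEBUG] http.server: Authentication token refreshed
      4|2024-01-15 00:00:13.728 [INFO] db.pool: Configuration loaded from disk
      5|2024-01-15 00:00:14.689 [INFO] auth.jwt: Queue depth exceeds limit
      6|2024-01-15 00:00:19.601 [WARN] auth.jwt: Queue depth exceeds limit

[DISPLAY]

                                                  
                                                  
                                                  
                                                  
━━━━━━━━━━━━━━━━━━┓                               
ntainer           ┃                               
──────────────────┨                               
.js]│ access.log  ┃                               
──────────────────┃                               
path = require('pa┃                               
 { useState } from┃                               
                  ┃                               
ME: check edge cas┃                               
                  ┃━━━━━━━━━┓                     
on validateInput(r┃         ┃                     
t result = 64;    ┃─────────┨                     
t result = 53;    ┃ng reque▲┃                     
t response = 16;  ┃work con█┃                     
                  ┃work con░┃                     
━━━━━━━━━━━━━━━━━━┛base rec░┃                     
line implements memory allo░┃                     


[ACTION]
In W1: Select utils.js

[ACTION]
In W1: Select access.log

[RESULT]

                                                  
                                                  
                                                  
                                                  
━━━━━━━━━━━━━━━━━━┓                               
ntainer           ┃                               
──────────────────┨                               
.js │[access.log] ┃                               
──────────────────┃                               
1-15 00:00:05.167 ┃                               
1-15 00:00:05.236 ┃                               
1-15 00:00:10.258 ┃                               
1-15 00:00:13.728 ┃                               
1-15 00:00:14.689 ┃━━━━━━━━━┓                     
1-15 00:00:19.601 ┃         ┃                     
                  ┃─────────┨                     
                  ┃ng reque▲┃                     
                  ┃work con█┃                     
                  ┃work con░┃                     
━━━━━━━━━━━━━━━━━━┛base rec░┃                     
line implements memory allo░┃                     


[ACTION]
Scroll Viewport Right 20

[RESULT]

                                                  
                                                  
                                                  
                                                  
━━━━━━━━━━━━━━━┓                                  
iner           ┃                                  
───────────────┨                                  
 │[access.log] ┃                                  
───────────────┃                                  
5 00:00:05.167 ┃                                  
5 00:00:05.236 ┃                                  
5 00:00:10.258 ┃                                  
5 00:00:13.728 ┃                                  
5 00:00:14.689 ┃━━━━━━━━━┓                        
5 00:00:19.601 ┃         ┃                        
               ┃─────────┨                        
               ┃ng reque▲┃                        
               ┃work con█┃                        
               ┃work con░┃                        
━━━━━━━━━━━━━━━┛base rec░┃                        
e implements memory allo░┃                        


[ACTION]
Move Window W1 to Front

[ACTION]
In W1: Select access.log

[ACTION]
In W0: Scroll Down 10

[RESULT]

                                                  
                                                  
                                                  
                                                  
━━━━━━━━━━━━━━━┓                                  
iner           ┃                                  
───────────────┨                                  
 │[access.log] ┃                                  
───────────────┃                                  
5 00:00:05.167 ┃                                  
5 00:00:05.236 ┃                                  
5 00:00:10.258 ┃                                  
5 00:00:13.728 ┃                                  
5 00:00:14.689 ┃━━━━━━━━━┓                        
5 00:00:19.601 ┃         ┃                        
               ┃─────────┨                        
               ┃ase reco▲┃                        
               ┃ streams░┃                        
               ┃nfigurat░┃                        
━━━━━━━━━━━━━━━┛og entri░┃                        
sing coordinates network█┃                        


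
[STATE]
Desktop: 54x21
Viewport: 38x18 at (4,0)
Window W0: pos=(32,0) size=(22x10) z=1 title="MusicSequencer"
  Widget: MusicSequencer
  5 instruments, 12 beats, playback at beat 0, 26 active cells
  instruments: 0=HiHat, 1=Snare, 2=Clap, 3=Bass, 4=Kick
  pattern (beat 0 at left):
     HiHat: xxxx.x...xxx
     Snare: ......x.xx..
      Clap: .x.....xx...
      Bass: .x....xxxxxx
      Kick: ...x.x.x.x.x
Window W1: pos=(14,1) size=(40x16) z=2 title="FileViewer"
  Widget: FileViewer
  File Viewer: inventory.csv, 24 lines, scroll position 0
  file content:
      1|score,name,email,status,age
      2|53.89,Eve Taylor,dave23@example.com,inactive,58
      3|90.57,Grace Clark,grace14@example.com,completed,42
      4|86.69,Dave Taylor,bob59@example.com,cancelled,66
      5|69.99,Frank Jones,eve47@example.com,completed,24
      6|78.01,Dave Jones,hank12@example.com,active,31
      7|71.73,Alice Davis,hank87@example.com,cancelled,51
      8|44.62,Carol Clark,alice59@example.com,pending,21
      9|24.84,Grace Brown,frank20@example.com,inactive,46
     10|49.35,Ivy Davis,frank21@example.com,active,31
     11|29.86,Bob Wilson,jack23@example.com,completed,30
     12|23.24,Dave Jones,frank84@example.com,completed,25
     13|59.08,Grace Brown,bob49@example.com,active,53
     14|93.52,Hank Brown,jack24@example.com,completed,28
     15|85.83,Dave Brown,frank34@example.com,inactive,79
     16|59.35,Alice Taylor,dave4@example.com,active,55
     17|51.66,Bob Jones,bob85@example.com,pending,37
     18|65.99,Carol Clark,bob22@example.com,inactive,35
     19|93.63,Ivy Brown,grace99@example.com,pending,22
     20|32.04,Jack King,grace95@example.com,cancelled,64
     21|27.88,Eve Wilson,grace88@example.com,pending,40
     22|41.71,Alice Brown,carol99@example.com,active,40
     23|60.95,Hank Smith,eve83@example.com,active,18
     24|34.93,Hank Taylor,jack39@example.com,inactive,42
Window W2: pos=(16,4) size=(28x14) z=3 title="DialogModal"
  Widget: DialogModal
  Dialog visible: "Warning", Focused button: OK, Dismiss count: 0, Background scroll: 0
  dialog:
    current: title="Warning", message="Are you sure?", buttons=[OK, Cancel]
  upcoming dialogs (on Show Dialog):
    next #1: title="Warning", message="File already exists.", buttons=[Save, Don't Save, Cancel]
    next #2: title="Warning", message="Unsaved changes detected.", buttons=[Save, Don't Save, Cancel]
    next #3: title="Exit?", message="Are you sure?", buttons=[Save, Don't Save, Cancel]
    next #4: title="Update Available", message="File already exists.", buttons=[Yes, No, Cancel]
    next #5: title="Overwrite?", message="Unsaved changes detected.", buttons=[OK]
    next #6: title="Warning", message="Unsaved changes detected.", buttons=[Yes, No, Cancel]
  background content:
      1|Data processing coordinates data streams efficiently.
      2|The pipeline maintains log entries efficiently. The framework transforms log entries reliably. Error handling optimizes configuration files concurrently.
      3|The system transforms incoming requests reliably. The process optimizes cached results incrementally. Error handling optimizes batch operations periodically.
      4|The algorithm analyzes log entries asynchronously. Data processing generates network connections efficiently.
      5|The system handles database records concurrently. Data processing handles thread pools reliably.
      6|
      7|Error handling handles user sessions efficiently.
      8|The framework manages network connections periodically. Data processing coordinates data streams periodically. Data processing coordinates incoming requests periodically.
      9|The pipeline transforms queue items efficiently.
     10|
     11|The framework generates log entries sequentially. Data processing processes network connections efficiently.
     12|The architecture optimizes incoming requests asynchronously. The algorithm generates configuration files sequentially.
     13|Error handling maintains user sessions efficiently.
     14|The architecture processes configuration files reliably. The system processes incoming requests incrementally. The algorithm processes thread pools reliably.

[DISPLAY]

                            ┏━━━━━━━━━
          ┏━━━━━━━━━━━━━━━━━━━━━━━━━━━
          ┃ FileViewer                
          ┠───────────────────────────
          ┃s┏━━━━━━━━━━━━━━━━━━━━━━━━━
          ┃5┃ DialogModal             
          ┃9┠─────────────────────────
          ┃8┃Data processing coordinat
          ┃6┃The pipeline maintains lo
          ┃7┃The ┌───────────────┐ inc
          ┃7┃The │    Warning    │s lo
          ┃4┃The │ Are you sure? │taba
          ┃2┃    │ [OK]  Cancel  │    
          ┃4┃Erro└───────────────┘s us
          ┃2┃The framework manages net
          ┃2┃The pipeline transforms q
          ┗━┃                         
            ┗━━━━━━━━━━━━━━━━━━━━━━━━━


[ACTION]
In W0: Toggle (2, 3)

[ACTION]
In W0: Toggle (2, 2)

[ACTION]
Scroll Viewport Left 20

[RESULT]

                                ┏━━━━━
              ┏━━━━━━━━━━━━━━━━━━━━━━━
              ┃ FileViewer            
              ┠───────────────────────
              ┃s┏━━━━━━━━━━━━━━━━━━━━━
              ┃5┃ DialogModal         
              ┃9┠─────────────────────
              ┃8┃Data processing coord
              ┃6┃The pipeline maintain
              ┃7┃The ┌───────────────┐
              ┃7┃The │    Warning    │
              ┃4┃The │ Are you sure? │
              ┃2┃    │ [OK]  Cancel  │
              ┃4┃Erro└───────────────┘
              ┃2┃The framework manages
              ┃2┃The pipeline transfor
              ┗━┃                     
                ┗━━━━━━━━━━━━━━━━━━━━━


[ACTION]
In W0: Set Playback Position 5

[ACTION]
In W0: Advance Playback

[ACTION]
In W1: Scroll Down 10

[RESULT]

                                ┏━━━━━
              ┏━━━━━━━━━━━━━━━━━━━━━━━
              ┃ FileViewer            
              ┠───────────────────────
              ┃2┏━━━━━━━━━━━━━━━━━━━━━
              ┃2┃ DialogModal         
              ┃5┠─────────────────────
              ┃9┃Data processing coord
              ┃8┃The pipeline maintain
              ┃5┃The ┌───────────────┐
              ┃5┃The │    Warning    │
              ┃6┃The │ Are you sure? │
              ┃9┃    │ [OK]  Cancel  │
              ┃3┃Erro└───────────────┘
              ┃2┃The framework manages
              ┃4┃The pipeline transfor
              ┗━┃                     
                ┗━━━━━━━━━━━━━━━━━━━━━


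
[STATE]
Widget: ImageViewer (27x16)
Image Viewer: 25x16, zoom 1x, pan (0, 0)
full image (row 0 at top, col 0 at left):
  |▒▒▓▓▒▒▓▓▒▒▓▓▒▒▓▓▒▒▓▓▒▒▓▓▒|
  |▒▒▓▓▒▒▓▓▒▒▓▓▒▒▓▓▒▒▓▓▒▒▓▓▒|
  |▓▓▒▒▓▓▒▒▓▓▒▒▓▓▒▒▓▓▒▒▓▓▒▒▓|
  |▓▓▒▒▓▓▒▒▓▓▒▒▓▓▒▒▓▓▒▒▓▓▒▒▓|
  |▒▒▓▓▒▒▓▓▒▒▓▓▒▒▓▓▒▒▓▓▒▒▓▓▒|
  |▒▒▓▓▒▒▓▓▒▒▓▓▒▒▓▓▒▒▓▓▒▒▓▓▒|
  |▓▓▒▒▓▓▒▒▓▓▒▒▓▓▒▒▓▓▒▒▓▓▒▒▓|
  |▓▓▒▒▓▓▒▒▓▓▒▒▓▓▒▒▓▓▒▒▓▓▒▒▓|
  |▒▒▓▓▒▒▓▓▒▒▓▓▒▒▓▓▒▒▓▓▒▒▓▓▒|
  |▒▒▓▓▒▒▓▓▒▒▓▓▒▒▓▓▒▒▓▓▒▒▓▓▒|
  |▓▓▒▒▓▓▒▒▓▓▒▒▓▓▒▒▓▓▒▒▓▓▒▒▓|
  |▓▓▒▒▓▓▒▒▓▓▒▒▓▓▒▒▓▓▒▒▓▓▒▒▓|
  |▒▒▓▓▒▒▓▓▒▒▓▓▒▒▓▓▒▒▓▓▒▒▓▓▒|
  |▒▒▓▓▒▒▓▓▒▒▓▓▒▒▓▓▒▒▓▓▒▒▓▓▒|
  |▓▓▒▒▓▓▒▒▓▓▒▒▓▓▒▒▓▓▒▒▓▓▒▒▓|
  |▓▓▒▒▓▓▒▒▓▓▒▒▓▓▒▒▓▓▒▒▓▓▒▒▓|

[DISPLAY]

▒▒▓▓▒▒▓▓▒▒▓▓▒▒▓▓▒▒▓▓▒▒▓▓▒  
▒▒▓▓▒▒▓▓▒▒▓▓▒▒▓▓▒▒▓▓▒▒▓▓▒  
▓▓▒▒▓▓▒▒▓▓▒▒▓▓▒▒▓▓▒▒▓▓▒▒▓  
▓▓▒▒▓▓▒▒▓▓▒▒▓▓▒▒▓▓▒▒▓▓▒▒▓  
▒▒▓▓▒▒▓▓▒▒▓▓▒▒▓▓▒▒▓▓▒▒▓▓▒  
▒▒▓▓▒▒▓▓▒▒▓▓▒▒▓▓▒▒▓▓▒▒▓▓▒  
▓▓▒▒▓▓▒▒▓▓▒▒▓▓▒▒▓▓▒▒▓▓▒▒▓  
▓▓▒▒▓▓▒▒▓▓▒▒▓▓▒▒▓▓▒▒▓▓▒▒▓  
▒▒▓▓▒▒▓▓▒▒▓▓▒▒▓▓▒▒▓▓▒▒▓▓▒  
▒▒▓▓▒▒▓▓▒▒▓▓▒▒▓▓▒▒▓▓▒▒▓▓▒  
▓▓▒▒▓▓▒▒▓▓▒▒▓▓▒▒▓▓▒▒▓▓▒▒▓  
▓▓▒▒▓▓▒▒▓▓▒▒▓▓▒▒▓▓▒▒▓▓▒▒▓  
▒▒▓▓▒▒▓▓▒▒▓▓▒▒▓▓▒▒▓▓▒▒▓▓▒  
▒▒▓▓▒▒▓▓▒▒▓▓▒▒▓▓▒▒▓▓▒▒▓▓▒  
▓▓▒▒▓▓▒▒▓▓▒▒▓▓▒▒▓▓▒▒▓▓▒▒▓  
▓▓▒▒▓▓▒▒▓▓▒▒▓▓▒▒▓▓▒▒▓▓▒▒▓  


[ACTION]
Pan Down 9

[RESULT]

▒▒▓▓▒▒▓▓▒▒▓▓▒▒▓▓▒▒▓▓▒▒▓▓▒  
▓▓▒▒▓▓▒▒▓▓▒▒▓▓▒▒▓▓▒▒▓▓▒▒▓  
▓▓▒▒▓▓▒▒▓▓▒▒▓▓▒▒▓▓▒▒▓▓▒▒▓  
▒▒▓▓▒▒▓▓▒▒▓▓▒▒▓▓▒▒▓▓▒▒▓▓▒  
▒▒▓▓▒▒▓▓▒▒▓▓▒▒▓▓▒▒▓▓▒▒▓▓▒  
▓▓▒▒▓▓▒▒▓▓▒▒▓▓▒▒▓▓▒▒▓▓▒▒▓  
▓▓▒▒▓▓▒▒▓▓▒▒▓▓▒▒▓▓▒▒▓▓▒▒▓  
                           
                           
                           
                           
                           
                           
                           
                           
                           


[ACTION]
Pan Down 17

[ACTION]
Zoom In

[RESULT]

▒▒▒▒▓▓▓▓▒▒▒▒▓▓▓▓▒▒▒▒▓▓▓▓▒▒▒
▒▒▒▒▓▓▓▓▒▒▒▒▓▓▓▓▒▒▒▒▓▓▓▓▒▒▒
▓▓▓▓▒▒▒▒▓▓▓▓▒▒▒▒▓▓▓▓▒▒▒▒▓▓▓
▓▓▓▓▒▒▒▒▓▓▓▓▒▒▒▒▓▓▓▓▒▒▒▒▓▓▓
▓▓▓▓▒▒▒▒▓▓▓▓▒▒▒▒▓▓▓▓▒▒▒▒▓▓▓
▓▓▓▓▒▒▒▒▓▓▓▓▒▒▒▒▓▓▓▓▒▒▒▒▓▓▓
                           
                           
                           
                           
                           
                           
                           
                           
                           
                           
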